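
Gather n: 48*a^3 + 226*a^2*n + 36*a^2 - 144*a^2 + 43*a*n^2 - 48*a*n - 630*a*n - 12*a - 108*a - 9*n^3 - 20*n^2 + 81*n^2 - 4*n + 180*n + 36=48*a^3 - 108*a^2 - 120*a - 9*n^3 + n^2*(43*a + 61) + n*(226*a^2 - 678*a + 176) + 36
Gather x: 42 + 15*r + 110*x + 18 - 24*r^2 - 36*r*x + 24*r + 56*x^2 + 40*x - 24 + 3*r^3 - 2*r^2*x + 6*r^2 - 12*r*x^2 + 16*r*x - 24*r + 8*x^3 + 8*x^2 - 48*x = 3*r^3 - 18*r^2 + 15*r + 8*x^3 + x^2*(64 - 12*r) + x*(-2*r^2 - 20*r + 102) + 36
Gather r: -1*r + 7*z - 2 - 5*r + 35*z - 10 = -6*r + 42*z - 12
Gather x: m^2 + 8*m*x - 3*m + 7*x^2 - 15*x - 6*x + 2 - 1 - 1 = m^2 - 3*m + 7*x^2 + x*(8*m - 21)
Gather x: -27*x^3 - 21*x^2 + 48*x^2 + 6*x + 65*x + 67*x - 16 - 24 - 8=-27*x^3 + 27*x^2 + 138*x - 48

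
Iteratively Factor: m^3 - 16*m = (m + 4)*(m^2 - 4*m) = m*(m + 4)*(m - 4)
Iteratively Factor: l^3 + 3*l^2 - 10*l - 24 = (l + 4)*(l^2 - l - 6) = (l + 2)*(l + 4)*(l - 3)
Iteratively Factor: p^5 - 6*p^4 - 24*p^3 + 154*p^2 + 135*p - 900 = (p - 5)*(p^4 - p^3 - 29*p^2 + 9*p + 180) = (p - 5)^2*(p^3 + 4*p^2 - 9*p - 36) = (p - 5)^2*(p - 3)*(p^2 + 7*p + 12) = (p - 5)^2*(p - 3)*(p + 4)*(p + 3)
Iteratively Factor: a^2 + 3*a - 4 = (a + 4)*(a - 1)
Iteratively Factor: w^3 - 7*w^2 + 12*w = (w)*(w^2 - 7*w + 12) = w*(w - 4)*(w - 3)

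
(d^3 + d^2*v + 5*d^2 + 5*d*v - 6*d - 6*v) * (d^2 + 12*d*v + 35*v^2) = d^5 + 13*d^4*v + 5*d^4 + 47*d^3*v^2 + 65*d^3*v - 6*d^3 + 35*d^2*v^3 + 235*d^2*v^2 - 78*d^2*v + 175*d*v^3 - 282*d*v^2 - 210*v^3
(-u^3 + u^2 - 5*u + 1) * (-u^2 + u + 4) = u^5 - 2*u^4 + 2*u^3 - 2*u^2 - 19*u + 4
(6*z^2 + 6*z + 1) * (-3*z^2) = -18*z^4 - 18*z^3 - 3*z^2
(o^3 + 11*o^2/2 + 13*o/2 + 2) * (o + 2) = o^4 + 15*o^3/2 + 35*o^2/2 + 15*o + 4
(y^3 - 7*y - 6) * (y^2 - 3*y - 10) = y^5 - 3*y^4 - 17*y^3 + 15*y^2 + 88*y + 60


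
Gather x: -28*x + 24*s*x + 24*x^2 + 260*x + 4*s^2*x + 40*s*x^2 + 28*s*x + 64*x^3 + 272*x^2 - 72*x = 64*x^3 + x^2*(40*s + 296) + x*(4*s^2 + 52*s + 160)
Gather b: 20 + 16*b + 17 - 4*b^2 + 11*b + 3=-4*b^2 + 27*b + 40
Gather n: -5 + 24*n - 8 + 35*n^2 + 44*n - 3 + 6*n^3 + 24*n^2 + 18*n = 6*n^3 + 59*n^2 + 86*n - 16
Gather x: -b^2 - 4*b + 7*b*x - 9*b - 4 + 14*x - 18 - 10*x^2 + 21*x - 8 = -b^2 - 13*b - 10*x^2 + x*(7*b + 35) - 30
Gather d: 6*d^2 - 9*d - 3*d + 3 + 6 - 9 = 6*d^2 - 12*d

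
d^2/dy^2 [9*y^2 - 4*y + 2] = 18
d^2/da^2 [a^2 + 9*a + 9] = 2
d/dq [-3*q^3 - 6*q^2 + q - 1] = -9*q^2 - 12*q + 1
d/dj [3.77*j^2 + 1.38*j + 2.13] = 7.54*j + 1.38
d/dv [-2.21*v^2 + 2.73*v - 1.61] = 2.73 - 4.42*v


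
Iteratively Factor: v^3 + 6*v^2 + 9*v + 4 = (v + 4)*(v^2 + 2*v + 1) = (v + 1)*(v + 4)*(v + 1)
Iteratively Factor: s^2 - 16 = (s - 4)*(s + 4)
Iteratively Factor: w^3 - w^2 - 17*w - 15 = (w + 1)*(w^2 - 2*w - 15) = (w - 5)*(w + 1)*(w + 3)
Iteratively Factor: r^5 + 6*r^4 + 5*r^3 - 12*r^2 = (r - 1)*(r^4 + 7*r^3 + 12*r^2) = (r - 1)*(r + 4)*(r^3 + 3*r^2) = (r - 1)*(r + 3)*(r + 4)*(r^2) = r*(r - 1)*(r + 3)*(r + 4)*(r)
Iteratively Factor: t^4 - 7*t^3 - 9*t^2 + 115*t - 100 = (t + 4)*(t^3 - 11*t^2 + 35*t - 25) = (t - 5)*(t + 4)*(t^2 - 6*t + 5) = (t - 5)^2*(t + 4)*(t - 1)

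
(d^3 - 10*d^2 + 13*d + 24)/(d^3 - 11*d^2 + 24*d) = (d + 1)/d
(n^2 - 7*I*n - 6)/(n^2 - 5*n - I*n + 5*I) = (n - 6*I)/(n - 5)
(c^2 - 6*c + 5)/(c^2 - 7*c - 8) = (-c^2 + 6*c - 5)/(-c^2 + 7*c + 8)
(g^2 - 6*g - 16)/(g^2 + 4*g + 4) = (g - 8)/(g + 2)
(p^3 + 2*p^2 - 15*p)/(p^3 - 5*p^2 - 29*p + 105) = p/(p - 7)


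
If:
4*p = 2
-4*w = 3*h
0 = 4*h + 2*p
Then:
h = -1/4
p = 1/2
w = 3/16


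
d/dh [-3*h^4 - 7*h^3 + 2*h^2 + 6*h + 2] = -12*h^3 - 21*h^2 + 4*h + 6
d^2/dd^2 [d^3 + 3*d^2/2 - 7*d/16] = 6*d + 3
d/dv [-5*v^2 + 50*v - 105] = 50 - 10*v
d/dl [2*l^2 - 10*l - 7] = 4*l - 10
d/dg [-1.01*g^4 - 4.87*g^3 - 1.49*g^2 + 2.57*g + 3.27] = -4.04*g^3 - 14.61*g^2 - 2.98*g + 2.57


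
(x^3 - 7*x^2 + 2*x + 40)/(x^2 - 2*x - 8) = x - 5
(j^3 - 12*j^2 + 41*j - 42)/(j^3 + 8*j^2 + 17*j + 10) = (j^3 - 12*j^2 + 41*j - 42)/(j^3 + 8*j^2 + 17*j + 10)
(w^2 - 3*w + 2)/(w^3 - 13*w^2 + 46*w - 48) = (w - 1)/(w^2 - 11*w + 24)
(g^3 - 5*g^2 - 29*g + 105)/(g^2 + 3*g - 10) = (g^2 - 10*g + 21)/(g - 2)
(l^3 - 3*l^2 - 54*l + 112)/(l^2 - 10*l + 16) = l + 7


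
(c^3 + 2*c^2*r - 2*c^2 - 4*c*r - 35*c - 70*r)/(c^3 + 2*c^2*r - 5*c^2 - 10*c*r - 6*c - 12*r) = (c^2 - 2*c - 35)/(c^2 - 5*c - 6)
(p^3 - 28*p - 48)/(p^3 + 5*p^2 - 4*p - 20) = (p^2 - 2*p - 24)/(p^2 + 3*p - 10)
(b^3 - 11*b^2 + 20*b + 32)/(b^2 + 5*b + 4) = (b^2 - 12*b + 32)/(b + 4)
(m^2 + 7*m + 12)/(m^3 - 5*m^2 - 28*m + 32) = (m + 3)/(m^2 - 9*m + 8)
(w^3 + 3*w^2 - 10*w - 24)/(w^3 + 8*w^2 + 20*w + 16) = (w - 3)/(w + 2)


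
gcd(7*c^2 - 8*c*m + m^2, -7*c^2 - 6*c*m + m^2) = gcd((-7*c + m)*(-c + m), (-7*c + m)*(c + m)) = 7*c - m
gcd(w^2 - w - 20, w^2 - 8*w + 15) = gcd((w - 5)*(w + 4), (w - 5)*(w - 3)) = w - 5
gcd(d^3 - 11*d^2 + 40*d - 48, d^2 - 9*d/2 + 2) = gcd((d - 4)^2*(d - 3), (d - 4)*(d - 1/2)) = d - 4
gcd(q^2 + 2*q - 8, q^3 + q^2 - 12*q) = q + 4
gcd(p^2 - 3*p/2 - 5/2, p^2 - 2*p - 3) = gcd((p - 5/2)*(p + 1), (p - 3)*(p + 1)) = p + 1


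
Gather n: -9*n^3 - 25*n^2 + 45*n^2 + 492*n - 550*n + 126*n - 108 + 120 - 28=-9*n^3 + 20*n^2 + 68*n - 16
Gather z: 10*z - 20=10*z - 20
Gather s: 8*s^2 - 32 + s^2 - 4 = 9*s^2 - 36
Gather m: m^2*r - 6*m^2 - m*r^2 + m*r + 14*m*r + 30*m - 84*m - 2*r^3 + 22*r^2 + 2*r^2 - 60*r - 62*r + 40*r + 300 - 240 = m^2*(r - 6) + m*(-r^2 + 15*r - 54) - 2*r^3 + 24*r^2 - 82*r + 60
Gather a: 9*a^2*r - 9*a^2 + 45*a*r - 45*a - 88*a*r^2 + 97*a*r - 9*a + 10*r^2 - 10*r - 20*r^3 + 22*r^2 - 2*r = a^2*(9*r - 9) + a*(-88*r^2 + 142*r - 54) - 20*r^3 + 32*r^2 - 12*r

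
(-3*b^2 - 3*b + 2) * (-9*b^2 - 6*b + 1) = 27*b^4 + 45*b^3 - 3*b^2 - 15*b + 2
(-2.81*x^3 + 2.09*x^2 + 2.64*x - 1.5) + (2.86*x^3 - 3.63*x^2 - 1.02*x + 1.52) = 0.0499999999999998*x^3 - 1.54*x^2 + 1.62*x + 0.02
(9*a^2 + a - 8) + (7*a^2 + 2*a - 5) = 16*a^2 + 3*a - 13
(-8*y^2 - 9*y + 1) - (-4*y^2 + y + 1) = -4*y^2 - 10*y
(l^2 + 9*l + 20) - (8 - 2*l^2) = 3*l^2 + 9*l + 12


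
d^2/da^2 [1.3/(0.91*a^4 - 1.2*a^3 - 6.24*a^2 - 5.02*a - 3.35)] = ((-14.196*a^2 + 9.36*a + 16.224)*(-0.91*a^4 + 1.2*a^3 + 6.24*a^2 + 5.02*a + 3.35) - 1.3*(-7.28*a^3 + 7.2*a^2 + 24.96*a + 10.04)*(-3.64*a^3 + 3.6*a^2 + 12.48*a + 5.02))/(-0.91*a^4 + 1.2*a^3 + 6.24*a^2 + 5.02*a + 3.35)^3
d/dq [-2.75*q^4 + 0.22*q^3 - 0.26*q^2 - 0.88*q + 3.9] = -11.0*q^3 + 0.66*q^2 - 0.52*q - 0.88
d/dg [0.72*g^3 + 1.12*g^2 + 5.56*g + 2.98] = 2.16*g^2 + 2.24*g + 5.56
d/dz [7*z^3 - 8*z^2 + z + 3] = 21*z^2 - 16*z + 1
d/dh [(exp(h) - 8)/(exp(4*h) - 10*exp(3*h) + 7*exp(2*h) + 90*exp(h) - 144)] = (-3*exp(2*h) + 4*exp(h) + 9)*exp(h)/(exp(6*h) - 4*exp(5*h) - 14*exp(4*h) + 72*exp(3*h) + 9*exp(2*h) - 324*exp(h) + 324)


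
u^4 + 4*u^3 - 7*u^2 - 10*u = u*(u - 2)*(u + 1)*(u + 5)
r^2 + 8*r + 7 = (r + 1)*(r + 7)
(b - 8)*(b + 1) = b^2 - 7*b - 8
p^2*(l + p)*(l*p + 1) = l^2*p^3 + l*p^4 + l*p^2 + p^3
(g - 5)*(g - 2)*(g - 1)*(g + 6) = g^4 - 2*g^3 - 31*g^2 + 92*g - 60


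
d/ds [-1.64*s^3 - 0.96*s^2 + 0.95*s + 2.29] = -4.92*s^2 - 1.92*s + 0.95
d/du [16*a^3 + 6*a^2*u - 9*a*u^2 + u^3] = 6*a^2 - 18*a*u + 3*u^2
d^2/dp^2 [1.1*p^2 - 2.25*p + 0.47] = 2.20000000000000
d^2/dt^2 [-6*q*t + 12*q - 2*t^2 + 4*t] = -4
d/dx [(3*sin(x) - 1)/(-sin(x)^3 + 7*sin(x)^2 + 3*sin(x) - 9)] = (6*sin(x)^3 - 24*sin(x)^2 + 14*sin(x) - 24)*cos(x)/(sin(x)^3 - 7*sin(x)^2 - 3*sin(x) + 9)^2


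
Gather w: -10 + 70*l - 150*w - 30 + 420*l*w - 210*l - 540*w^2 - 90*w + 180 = -140*l - 540*w^2 + w*(420*l - 240) + 140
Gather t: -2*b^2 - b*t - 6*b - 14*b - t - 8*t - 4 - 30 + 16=-2*b^2 - 20*b + t*(-b - 9) - 18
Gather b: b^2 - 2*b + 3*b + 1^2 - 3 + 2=b^2 + b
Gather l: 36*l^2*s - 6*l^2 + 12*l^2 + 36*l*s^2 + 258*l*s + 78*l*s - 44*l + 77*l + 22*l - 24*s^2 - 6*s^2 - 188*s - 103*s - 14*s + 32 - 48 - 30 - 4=l^2*(36*s + 6) + l*(36*s^2 + 336*s + 55) - 30*s^2 - 305*s - 50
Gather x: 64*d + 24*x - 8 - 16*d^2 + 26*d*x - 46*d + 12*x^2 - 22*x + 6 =-16*d^2 + 18*d + 12*x^2 + x*(26*d + 2) - 2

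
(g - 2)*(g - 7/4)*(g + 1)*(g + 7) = g^4 + 17*g^3/4 - 39*g^2/2 + 7*g/4 + 49/2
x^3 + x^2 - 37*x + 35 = (x - 5)*(x - 1)*(x + 7)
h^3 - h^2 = h^2*(h - 1)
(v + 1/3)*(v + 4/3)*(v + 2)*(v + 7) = v^4 + 32*v^3/3 + 265*v^2/9 + 82*v/3 + 56/9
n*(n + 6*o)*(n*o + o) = n^3*o + 6*n^2*o^2 + n^2*o + 6*n*o^2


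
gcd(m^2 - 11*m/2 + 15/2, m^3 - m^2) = 1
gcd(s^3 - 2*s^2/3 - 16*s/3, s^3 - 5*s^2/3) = s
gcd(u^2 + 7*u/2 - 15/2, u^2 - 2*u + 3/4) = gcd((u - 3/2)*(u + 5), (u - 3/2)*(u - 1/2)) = u - 3/2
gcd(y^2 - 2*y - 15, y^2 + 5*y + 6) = y + 3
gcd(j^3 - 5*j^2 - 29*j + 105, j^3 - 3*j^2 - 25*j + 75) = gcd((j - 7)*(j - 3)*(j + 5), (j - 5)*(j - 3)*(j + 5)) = j^2 + 2*j - 15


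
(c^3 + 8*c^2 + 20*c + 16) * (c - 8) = c^4 - 44*c^2 - 144*c - 128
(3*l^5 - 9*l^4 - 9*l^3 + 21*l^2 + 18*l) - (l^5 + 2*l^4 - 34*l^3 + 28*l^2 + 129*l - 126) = 2*l^5 - 11*l^4 + 25*l^3 - 7*l^2 - 111*l + 126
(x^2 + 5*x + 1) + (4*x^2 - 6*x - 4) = 5*x^2 - x - 3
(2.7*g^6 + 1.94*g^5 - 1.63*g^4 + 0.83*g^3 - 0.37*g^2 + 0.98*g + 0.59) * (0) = 0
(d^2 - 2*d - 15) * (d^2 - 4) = d^4 - 2*d^3 - 19*d^2 + 8*d + 60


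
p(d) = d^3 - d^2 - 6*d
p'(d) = 3*d^2 - 2*d - 6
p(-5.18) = -134.74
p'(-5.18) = 84.86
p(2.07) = -7.84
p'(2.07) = 2.71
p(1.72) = -8.19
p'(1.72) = -0.56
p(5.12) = 77.28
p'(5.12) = 62.40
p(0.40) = -2.50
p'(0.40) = -6.32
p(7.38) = 303.20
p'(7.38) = 142.63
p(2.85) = -2.07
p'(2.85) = 12.67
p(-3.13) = -21.68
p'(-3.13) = 29.65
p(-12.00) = -1800.00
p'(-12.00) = 450.00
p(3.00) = 0.00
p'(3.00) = 15.00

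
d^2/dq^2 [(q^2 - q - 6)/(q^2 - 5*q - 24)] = 4*(2*q^3 + 27*q^2 + 9*q + 201)/(q^6 - 15*q^5 + 3*q^4 + 595*q^3 - 72*q^2 - 8640*q - 13824)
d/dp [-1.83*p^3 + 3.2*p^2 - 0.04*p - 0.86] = -5.49*p^2 + 6.4*p - 0.04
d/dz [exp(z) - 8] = exp(z)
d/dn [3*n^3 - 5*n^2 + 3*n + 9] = 9*n^2 - 10*n + 3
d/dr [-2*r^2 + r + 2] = 1 - 4*r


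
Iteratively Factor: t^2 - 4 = (t + 2)*(t - 2)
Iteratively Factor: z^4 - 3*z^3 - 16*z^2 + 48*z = (z)*(z^3 - 3*z^2 - 16*z + 48) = z*(z + 4)*(z^2 - 7*z + 12) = z*(z - 4)*(z + 4)*(z - 3)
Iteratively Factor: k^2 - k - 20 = (k - 5)*(k + 4)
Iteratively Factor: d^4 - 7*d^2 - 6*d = (d + 2)*(d^3 - 2*d^2 - 3*d) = d*(d + 2)*(d^2 - 2*d - 3) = d*(d + 1)*(d + 2)*(d - 3)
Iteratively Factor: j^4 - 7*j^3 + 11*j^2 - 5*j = (j - 1)*(j^3 - 6*j^2 + 5*j) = (j - 1)^2*(j^2 - 5*j) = (j - 5)*(j - 1)^2*(j)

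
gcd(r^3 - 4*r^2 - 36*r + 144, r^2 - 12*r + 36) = r - 6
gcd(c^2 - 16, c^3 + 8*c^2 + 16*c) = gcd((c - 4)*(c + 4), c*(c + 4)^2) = c + 4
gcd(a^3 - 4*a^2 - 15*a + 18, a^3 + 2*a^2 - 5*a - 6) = a + 3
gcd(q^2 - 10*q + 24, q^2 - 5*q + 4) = q - 4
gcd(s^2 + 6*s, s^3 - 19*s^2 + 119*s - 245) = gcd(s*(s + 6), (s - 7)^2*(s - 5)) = 1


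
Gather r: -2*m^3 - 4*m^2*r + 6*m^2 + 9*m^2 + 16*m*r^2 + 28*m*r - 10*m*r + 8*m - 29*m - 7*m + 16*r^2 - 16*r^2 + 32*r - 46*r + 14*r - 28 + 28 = -2*m^3 + 15*m^2 + 16*m*r^2 - 28*m + r*(-4*m^2 + 18*m)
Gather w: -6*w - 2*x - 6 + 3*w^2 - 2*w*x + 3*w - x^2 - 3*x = 3*w^2 + w*(-2*x - 3) - x^2 - 5*x - 6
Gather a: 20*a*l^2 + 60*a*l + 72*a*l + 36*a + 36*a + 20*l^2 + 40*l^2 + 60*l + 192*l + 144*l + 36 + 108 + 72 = a*(20*l^2 + 132*l + 72) + 60*l^2 + 396*l + 216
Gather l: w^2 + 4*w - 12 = w^2 + 4*w - 12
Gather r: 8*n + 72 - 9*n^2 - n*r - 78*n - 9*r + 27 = -9*n^2 - 70*n + r*(-n - 9) + 99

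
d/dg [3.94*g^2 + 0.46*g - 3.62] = 7.88*g + 0.46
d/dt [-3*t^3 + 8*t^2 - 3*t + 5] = -9*t^2 + 16*t - 3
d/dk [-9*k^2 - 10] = -18*k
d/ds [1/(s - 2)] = -1/(s - 2)^2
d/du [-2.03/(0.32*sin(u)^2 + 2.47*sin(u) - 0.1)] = (1.2992*sin(u) + 5.0141)*cos(u)/(0.32*sin(u)^2 + 2.47*sin(u) - 0.1)^2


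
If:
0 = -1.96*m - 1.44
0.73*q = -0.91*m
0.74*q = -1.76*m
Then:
No Solution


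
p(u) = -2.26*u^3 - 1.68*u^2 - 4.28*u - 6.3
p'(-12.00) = -940.28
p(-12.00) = 3708.42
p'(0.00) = -4.28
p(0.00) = -6.30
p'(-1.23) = -10.40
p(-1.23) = 0.63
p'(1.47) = -23.87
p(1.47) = -23.40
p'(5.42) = -221.66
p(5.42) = -438.69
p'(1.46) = -23.64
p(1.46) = -23.16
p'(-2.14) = -28.14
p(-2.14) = 17.31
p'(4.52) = -157.99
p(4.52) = -268.67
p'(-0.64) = -4.91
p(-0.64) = -3.66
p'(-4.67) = -136.45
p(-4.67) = 207.22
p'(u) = -6.78*u^2 - 3.36*u - 4.28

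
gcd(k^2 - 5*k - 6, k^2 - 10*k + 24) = k - 6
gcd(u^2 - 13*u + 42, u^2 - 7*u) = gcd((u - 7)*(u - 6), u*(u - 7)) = u - 7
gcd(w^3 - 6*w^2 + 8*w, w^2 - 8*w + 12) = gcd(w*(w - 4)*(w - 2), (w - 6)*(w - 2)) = w - 2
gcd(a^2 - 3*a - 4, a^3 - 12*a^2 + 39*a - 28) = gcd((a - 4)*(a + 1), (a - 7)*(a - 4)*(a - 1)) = a - 4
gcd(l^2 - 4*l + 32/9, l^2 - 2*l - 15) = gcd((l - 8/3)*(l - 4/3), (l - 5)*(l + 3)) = 1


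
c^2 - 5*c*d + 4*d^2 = (c - 4*d)*(c - d)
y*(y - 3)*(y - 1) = y^3 - 4*y^2 + 3*y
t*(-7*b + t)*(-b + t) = 7*b^2*t - 8*b*t^2 + t^3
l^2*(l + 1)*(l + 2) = l^4 + 3*l^3 + 2*l^2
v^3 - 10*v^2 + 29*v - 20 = (v - 5)*(v - 4)*(v - 1)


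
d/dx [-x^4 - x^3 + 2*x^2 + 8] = x*(-4*x^2 - 3*x + 4)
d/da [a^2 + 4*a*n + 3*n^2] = 2*a + 4*n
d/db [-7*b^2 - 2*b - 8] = -14*b - 2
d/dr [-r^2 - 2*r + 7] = -2*r - 2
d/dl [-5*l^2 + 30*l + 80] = 30 - 10*l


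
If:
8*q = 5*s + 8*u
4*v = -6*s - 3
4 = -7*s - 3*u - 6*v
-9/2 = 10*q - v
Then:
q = -627/1384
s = -83/173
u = -53/346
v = -21/692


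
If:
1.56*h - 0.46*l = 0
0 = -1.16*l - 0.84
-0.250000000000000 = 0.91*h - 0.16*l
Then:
No Solution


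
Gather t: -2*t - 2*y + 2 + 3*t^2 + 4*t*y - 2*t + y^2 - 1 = 3*t^2 + t*(4*y - 4) + y^2 - 2*y + 1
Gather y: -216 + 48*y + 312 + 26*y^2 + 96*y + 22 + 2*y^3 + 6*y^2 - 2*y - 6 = 2*y^3 + 32*y^2 + 142*y + 112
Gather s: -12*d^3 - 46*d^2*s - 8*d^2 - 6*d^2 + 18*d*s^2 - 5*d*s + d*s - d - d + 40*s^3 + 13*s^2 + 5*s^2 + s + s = -12*d^3 - 14*d^2 - 2*d + 40*s^3 + s^2*(18*d + 18) + s*(-46*d^2 - 4*d + 2)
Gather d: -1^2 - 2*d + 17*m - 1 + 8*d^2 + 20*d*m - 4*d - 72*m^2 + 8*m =8*d^2 + d*(20*m - 6) - 72*m^2 + 25*m - 2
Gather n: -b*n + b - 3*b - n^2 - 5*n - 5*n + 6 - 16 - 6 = -2*b - n^2 + n*(-b - 10) - 16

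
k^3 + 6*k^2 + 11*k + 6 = (k + 1)*(k + 2)*(k + 3)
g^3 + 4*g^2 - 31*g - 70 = (g - 5)*(g + 2)*(g + 7)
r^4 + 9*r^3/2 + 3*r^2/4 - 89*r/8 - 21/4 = (r - 3/2)*(r + 1/2)*(r + 2)*(r + 7/2)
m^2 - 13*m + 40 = (m - 8)*(m - 5)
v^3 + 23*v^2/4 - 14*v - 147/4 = (v - 3)*(v + 7/4)*(v + 7)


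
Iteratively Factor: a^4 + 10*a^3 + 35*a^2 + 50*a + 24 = (a + 4)*(a^3 + 6*a^2 + 11*a + 6) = (a + 2)*(a + 4)*(a^2 + 4*a + 3) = (a + 2)*(a + 3)*(a + 4)*(a + 1)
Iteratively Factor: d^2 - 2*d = (d)*(d - 2)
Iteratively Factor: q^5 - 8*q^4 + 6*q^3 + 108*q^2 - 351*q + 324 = (q - 3)*(q^4 - 5*q^3 - 9*q^2 + 81*q - 108) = (q - 3)^2*(q^3 - 2*q^2 - 15*q + 36) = (q - 3)^2*(q + 4)*(q^2 - 6*q + 9) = (q - 3)^3*(q + 4)*(q - 3)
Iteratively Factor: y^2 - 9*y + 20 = (y - 4)*(y - 5)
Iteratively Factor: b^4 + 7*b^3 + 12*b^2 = (b)*(b^3 + 7*b^2 + 12*b) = b*(b + 4)*(b^2 + 3*b) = b^2*(b + 4)*(b + 3)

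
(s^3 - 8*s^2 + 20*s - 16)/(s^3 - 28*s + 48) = (s - 2)/(s + 6)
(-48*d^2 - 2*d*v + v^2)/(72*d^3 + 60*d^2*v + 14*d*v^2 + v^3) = (-8*d + v)/(12*d^2 + 8*d*v + v^2)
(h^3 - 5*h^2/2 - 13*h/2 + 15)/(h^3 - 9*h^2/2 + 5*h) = (2*h^2 - h - 15)/(h*(2*h - 5))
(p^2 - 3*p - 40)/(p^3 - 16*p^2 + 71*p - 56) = (p + 5)/(p^2 - 8*p + 7)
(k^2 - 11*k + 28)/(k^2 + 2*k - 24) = (k - 7)/(k + 6)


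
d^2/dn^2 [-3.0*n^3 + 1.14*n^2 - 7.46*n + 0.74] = 2.28 - 18.0*n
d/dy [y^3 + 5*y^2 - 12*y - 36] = 3*y^2 + 10*y - 12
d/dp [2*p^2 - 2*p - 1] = 4*p - 2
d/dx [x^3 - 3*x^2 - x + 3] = 3*x^2 - 6*x - 1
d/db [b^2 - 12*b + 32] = 2*b - 12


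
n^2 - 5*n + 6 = (n - 3)*(n - 2)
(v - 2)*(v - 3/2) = v^2 - 7*v/2 + 3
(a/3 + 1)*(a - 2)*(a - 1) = a^3/3 - 7*a/3 + 2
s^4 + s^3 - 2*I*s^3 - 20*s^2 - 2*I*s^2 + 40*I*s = s*(s - 4)*(s + 5)*(s - 2*I)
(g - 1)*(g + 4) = g^2 + 3*g - 4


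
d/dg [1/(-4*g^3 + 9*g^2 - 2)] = 6*g*(2*g - 3)/(4*g^3 - 9*g^2 + 2)^2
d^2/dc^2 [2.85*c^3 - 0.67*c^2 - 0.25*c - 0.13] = 17.1*c - 1.34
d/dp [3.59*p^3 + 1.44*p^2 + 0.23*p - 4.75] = 10.77*p^2 + 2.88*p + 0.23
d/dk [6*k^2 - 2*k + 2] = 12*k - 2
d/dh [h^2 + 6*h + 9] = 2*h + 6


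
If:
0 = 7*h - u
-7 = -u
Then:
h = 1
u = 7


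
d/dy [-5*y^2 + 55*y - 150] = 55 - 10*y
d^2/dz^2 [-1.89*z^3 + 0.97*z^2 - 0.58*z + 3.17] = 1.94 - 11.34*z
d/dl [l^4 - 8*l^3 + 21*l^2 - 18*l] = 4*l^3 - 24*l^2 + 42*l - 18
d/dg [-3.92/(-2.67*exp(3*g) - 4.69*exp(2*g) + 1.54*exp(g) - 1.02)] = (-31.3992*exp(2*g) - 36.7696*exp(g) + 6.0368)*exp(g)/(2.67*exp(3*g) + 4.69*exp(2*g) - 1.54*exp(g) + 1.02)^2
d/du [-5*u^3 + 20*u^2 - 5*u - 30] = -15*u^2 + 40*u - 5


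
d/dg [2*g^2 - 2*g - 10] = 4*g - 2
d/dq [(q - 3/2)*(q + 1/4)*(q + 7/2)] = 3*q^2 + 9*q/2 - 19/4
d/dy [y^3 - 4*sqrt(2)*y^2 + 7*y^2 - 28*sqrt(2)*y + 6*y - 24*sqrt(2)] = 3*y^2 - 8*sqrt(2)*y + 14*y - 28*sqrt(2) + 6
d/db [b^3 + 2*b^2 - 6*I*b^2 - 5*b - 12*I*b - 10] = 3*b^2 + b*(4 - 12*I) - 5 - 12*I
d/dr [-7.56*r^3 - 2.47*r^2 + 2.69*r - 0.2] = -22.68*r^2 - 4.94*r + 2.69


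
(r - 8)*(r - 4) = r^2 - 12*r + 32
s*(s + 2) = s^2 + 2*s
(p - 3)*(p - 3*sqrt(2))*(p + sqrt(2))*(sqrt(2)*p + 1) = sqrt(2)*p^4 - 3*sqrt(2)*p^3 - 3*p^3 - 8*sqrt(2)*p^2 + 9*p^2 - 6*p + 24*sqrt(2)*p + 18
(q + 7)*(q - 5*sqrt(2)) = q^2 - 5*sqrt(2)*q + 7*q - 35*sqrt(2)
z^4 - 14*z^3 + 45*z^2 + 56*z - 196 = (z - 7)^2*(z - 2)*(z + 2)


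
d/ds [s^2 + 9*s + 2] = 2*s + 9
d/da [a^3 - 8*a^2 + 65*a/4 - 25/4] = 3*a^2 - 16*a + 65/4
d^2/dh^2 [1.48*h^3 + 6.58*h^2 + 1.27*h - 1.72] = 8.88*h + 13.16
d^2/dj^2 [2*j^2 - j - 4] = 4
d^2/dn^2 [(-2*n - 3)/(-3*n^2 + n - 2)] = 2*((2*n + 3)*(6*n - 1)^2 - (18*n + 7)*(3*n^2 - n + 2))/(3*n^2 - n + 2)^3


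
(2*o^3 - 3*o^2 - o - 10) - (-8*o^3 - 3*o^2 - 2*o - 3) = 10*o^3 + o - 7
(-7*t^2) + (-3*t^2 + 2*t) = -10*t^2 + 2*t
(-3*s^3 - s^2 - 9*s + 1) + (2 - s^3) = -4*s^3 - s^2 - 9*s + 3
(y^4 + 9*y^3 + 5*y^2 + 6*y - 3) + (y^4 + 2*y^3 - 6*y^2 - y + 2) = 2*y^4 + 11*y^3 - y^2 + 5*y - 1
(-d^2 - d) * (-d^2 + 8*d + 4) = d^4 - 7*d^3 - 12*d^2 - 4*d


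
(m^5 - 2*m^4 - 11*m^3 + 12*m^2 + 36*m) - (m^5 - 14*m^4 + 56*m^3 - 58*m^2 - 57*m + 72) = 12*m^4 - 67*m^3 + 70*m^2 + 93*m - 72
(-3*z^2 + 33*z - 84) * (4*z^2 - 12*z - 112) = -12*z^4 + 168*z^3 - 396*z^2 - 2688*z + 9408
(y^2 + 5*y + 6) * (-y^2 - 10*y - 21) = -y^4 - 15*y^3 - 77*y^2 - 165*y - 126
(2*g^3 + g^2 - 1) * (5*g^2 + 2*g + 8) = 10*g^5 + 9*g^4 + 18*g^3 + 3*g^2 - 2*g - 8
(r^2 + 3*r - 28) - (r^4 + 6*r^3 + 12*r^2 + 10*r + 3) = -r^4 - 6*r^3 - 11*r^2 - 7*r - 31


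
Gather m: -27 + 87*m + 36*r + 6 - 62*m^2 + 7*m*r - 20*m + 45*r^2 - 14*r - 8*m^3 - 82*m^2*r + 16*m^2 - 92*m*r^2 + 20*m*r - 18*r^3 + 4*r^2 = -8*m^3 + m^2*(-82*r - 46) + m*(-92*r^2 + 27*r + 67) - 18*r^3 + 49*r^2 + 22*r - 21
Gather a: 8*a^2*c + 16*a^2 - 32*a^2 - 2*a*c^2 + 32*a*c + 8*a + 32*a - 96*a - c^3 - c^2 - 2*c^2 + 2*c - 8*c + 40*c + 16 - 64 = a^2*(8*c - 16) + a*(-2*c^2 + 32*c - 56) - c^3 - 3*c^2 + 34*c - 48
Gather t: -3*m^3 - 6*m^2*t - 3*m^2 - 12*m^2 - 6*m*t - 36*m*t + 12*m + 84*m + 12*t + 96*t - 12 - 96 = -3*m^3 - 15*m^2 + 96*m + t*(-6*m^2 - 42*m + 108) - 108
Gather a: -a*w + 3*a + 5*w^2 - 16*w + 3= a*(3 - w) + 5*w^2 - 16*w + 3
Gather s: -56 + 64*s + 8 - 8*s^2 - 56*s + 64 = -8*s^2 + 8*s + 16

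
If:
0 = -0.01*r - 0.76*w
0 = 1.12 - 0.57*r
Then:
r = 1.96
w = -0.03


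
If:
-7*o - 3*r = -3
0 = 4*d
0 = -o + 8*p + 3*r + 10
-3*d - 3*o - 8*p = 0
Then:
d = 0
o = 13/11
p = -39/88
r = -58/33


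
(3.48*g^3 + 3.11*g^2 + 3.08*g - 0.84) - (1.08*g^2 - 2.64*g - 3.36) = 3.48*g^3 + 2.03*g^2 + 5.72*g + 2.52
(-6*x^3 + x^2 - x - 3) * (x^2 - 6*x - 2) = -6*x^5 + 37*x^4 + 5*x^3 + x^2 + 20*x + 6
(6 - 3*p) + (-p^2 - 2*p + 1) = -p^2 - 5*p + 7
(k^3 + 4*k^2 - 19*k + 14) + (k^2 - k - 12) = k^3 + 5*k^2 - 20*k + 2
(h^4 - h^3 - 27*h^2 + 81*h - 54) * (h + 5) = h^5 + 4*h^4 - 32*h^3 - 54*h^2 + 351*h - 270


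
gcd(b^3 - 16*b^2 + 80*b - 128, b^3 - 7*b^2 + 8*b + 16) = b^2 - 8*b + 16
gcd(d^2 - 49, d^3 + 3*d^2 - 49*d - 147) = d^2 - 49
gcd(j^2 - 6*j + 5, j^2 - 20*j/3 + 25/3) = j - 5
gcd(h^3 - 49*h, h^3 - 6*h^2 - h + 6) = 1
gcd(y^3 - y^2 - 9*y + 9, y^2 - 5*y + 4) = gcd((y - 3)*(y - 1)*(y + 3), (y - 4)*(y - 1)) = y - 1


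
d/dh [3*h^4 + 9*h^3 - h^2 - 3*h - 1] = 12*h^3 + 27*h^2 - 2*h - 3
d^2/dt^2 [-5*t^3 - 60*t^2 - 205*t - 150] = -30*t - 120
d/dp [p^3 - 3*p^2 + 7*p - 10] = 3*p^2 - 6*p + 7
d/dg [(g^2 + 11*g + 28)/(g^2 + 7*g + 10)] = 2*(-2*g^2 - 18*g - 43)/(g^4 + 14*g^3 + 69*g^2 + 140*g + 100)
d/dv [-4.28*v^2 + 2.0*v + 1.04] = 2.0 - 8.56*v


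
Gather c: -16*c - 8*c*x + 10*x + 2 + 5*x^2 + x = c*(-8*x - 16) + 5*x^2 + 11*x + 2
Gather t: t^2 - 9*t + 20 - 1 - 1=t^2 - 9*t + 18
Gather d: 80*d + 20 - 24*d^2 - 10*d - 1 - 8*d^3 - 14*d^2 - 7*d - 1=-8*d^3 - 38*d^2 + 63*d + 18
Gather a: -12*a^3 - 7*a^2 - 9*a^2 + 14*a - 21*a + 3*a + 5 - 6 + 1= -12*a^3 - 16*a^2 - 4*a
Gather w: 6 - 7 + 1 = 0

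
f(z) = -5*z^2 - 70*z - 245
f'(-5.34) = -16.60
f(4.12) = -618.27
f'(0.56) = -75.60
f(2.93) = -493.02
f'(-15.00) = 80.00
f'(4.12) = -111.20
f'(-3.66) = -33.40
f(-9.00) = -20.00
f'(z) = -10*z - 70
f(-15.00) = -320.00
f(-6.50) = -1.25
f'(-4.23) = -27.70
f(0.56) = -285.77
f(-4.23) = -38.36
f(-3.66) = -55.78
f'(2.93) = -99.30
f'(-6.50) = -5.00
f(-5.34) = -13.78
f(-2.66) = -94.18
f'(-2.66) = -43.40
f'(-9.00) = 20.00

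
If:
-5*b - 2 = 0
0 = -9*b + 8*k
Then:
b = -2/5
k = -9/20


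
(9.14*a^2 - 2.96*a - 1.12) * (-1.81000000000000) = -16.5434*a^2 + 5.3576*a + 2.0272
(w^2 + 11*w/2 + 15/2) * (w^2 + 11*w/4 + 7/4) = w^4 + 33*w^3/4 + 195*w^2/8 + 121*w/4 + 105/8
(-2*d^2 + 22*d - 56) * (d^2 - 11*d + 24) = -2*d^4 + 44*d^3 - 346*d^2 + 1144*d - 1344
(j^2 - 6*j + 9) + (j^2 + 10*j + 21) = 2*j^2 + 4*j + 30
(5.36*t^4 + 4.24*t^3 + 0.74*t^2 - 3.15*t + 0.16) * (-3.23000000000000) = -17.3128*t^4 - 13.6952*t^3 - 2.3902*t^2 + 10.1745*t - 0.5168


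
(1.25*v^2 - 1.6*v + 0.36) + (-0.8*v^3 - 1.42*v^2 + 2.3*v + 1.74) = -0.8*v^3 - 0.17*v^2 + 0.7*v + 2.1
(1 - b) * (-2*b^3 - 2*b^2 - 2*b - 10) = 2*b^4 + 8*b - 10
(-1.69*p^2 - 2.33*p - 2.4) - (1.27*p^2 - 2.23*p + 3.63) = -2.96*p^2 - 0.1*p - 6.03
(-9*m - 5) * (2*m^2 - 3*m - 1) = -18*m^3 + 17*m^2 + 24*m + 5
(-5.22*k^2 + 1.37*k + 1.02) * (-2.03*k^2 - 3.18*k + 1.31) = 10.5966*k^4 + 13.8185*k^3 - 13.2654*k^2 - 1.4489*k + 1.3362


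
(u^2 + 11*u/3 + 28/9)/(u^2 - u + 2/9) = (9*u^2 + 33*u + 28)/(9*u^2 - 9*u + 2)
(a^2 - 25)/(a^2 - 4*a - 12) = (25 - a^2)/(-a^2 + 4*a + 12)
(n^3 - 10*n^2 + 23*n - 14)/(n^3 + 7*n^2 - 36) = (n^2 - 8*n + 7)/(n^2 + 9*n + 18)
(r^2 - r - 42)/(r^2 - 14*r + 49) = (r + 6)/(r - 7)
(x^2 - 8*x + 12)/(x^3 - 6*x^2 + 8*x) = (x - 6)/(x*(x - 4))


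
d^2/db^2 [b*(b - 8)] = 2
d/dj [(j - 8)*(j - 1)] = 2*j - 9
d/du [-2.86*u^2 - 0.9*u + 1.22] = -5.72*u - 0.9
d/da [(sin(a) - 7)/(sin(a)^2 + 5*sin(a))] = (-cos(a) + 14/tan(a) + 35*cos(a)/sin(a)^2)/(sin(a) + 5)^2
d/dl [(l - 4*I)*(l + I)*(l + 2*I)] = 3*l^2 - 2*I*l + 10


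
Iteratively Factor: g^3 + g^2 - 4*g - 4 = (g + 1)*(g^2 - 4) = (g + 1)*(g + 2)*(g - 2)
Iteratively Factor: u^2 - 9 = (u + 3)*(u - 3)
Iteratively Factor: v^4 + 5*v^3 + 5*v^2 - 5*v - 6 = (v + 3)*(v^3 + 2*v^2 - v - 2) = (v + 1)*(v + 3)*(v^2 + v - 2) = (v + 1)*(v + 2)*(v + 3)*(v - 1)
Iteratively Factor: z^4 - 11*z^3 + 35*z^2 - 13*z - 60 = (z - 4)*(z^3 - 7*z^2 + 7*z + 15) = (z - 5)*(z - 4)*(z^2 - 2*z - 3) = (z - 5)*(z - 4)*(z - 3)*(z + 1)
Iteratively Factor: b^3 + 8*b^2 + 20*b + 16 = (b + 2)*(b^2 + 6*b + 8) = (b + 2)*(b + 4)*(b + 2)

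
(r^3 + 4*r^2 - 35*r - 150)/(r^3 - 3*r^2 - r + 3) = (r^3 + 4*r^2 - 35*r - 150)/(r^3 - 3*r^2 - r + 3)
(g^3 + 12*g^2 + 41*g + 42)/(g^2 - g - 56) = (g^2 + 5*g + 6)/(g - 8)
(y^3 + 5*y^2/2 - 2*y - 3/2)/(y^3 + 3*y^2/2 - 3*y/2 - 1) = (y + 3)/(y + 2)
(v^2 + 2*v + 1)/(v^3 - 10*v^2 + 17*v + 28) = (v + 1)/(v^2 - 11*v + 28)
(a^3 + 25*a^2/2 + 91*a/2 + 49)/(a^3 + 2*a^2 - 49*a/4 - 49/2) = 2*(a + 7)/(2*a - 7)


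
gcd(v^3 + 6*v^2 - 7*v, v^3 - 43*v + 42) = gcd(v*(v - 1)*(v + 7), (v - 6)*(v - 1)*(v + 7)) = v^2 + 6*v - 7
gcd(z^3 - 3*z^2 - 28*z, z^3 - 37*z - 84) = z^2 - 3*z - 28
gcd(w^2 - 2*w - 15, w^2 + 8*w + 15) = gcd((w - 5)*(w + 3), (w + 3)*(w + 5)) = w + 3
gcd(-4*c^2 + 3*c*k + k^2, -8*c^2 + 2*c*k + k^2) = 4*c + k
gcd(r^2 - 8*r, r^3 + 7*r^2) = r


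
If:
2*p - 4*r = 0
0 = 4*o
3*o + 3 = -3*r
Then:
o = 0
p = -2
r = -1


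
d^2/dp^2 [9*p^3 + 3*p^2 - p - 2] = 54*p + 6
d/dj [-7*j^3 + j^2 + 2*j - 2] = -21*j^2 + 2*j + 2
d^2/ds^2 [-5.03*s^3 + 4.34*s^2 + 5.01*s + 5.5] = 8.68 - 30.18*s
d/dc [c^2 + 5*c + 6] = 2*c + 5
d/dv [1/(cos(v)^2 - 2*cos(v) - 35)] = 2*(cos(v) - 1)*sin(v)/(sin(v)^2 + 2*cos(v) + 34)^2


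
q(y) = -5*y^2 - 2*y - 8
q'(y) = -10*y - 2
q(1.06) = -15.74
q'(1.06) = -12.60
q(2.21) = -36.84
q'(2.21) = -24.10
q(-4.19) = -87.40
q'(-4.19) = 39.90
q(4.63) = -124.44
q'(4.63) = -48.30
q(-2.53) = -34.94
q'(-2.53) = 23.30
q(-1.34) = -14.30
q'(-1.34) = 11.40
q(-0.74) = -9.26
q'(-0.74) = 5.40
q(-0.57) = -8.48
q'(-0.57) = 3.70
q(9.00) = -431.00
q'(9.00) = -92.00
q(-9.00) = -395.00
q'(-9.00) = 88.00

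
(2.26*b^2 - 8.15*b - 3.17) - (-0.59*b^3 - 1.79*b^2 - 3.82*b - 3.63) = 0.59*b^3 + 4.05*b^2 - 4.33*b + 0.46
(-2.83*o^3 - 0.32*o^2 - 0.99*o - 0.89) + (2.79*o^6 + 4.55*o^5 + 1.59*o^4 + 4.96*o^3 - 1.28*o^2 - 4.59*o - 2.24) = 2.79*o^6 + 4.55*o^5 + 1.59*o^4 + 2.13*o^3 - 1.6*o^2 - 5.58*o - 3.13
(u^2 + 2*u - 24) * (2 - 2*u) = -2*u^3 - 2*u^2 + 52*u - 48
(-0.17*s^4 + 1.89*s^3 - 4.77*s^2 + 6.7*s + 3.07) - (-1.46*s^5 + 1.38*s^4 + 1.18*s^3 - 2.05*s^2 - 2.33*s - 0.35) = 1.46*s^5 - 1.55*s^4 + 0.71*s^3 - 2.72*s^2 + 9.03*s + 3.42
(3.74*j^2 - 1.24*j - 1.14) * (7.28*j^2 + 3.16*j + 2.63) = 27.2272*j^4 + 2.7912*j^3 - 2.3814*j^2 - 6.8636*j - 2.9982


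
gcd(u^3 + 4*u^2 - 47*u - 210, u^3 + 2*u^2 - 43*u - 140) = u^2 - 2*u - 35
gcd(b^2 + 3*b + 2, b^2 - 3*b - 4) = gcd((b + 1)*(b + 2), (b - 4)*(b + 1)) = b + 1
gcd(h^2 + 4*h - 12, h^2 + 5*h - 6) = h + 6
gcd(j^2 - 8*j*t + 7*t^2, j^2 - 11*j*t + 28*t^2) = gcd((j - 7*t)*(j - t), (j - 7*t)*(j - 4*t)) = -j + 7*t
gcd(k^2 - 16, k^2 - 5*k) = 1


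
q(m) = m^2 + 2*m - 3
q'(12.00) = 26.00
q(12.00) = 165.00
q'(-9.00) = -16.00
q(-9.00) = 60.00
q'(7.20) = 16.40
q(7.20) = 63.24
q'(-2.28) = -2.56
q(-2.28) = -2.36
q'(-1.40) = -0.80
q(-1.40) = -3.84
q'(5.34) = 12.68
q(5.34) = 36.20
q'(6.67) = 15.34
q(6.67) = 54.83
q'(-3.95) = -5.90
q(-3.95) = 4.70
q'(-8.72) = -15.44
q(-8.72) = 55.60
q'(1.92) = 5.84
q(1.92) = 4.53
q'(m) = 2*m + 2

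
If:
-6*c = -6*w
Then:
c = w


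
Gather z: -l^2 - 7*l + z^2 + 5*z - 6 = -l^2 - 7*l + z^2 + 5*z - 6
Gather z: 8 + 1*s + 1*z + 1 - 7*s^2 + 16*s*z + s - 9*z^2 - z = -7*s^2 + 16*s*z + 2*s - 9*z^2 + 9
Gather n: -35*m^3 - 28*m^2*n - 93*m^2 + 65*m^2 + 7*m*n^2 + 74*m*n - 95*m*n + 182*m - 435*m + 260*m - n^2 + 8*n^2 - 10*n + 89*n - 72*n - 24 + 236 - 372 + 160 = -35*m^3 - 28*m^2 + 7*m + n^2*(7*m + 7) + n*(-28*m^2 - 21*m + 7)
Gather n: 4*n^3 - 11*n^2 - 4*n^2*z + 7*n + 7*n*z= 4*n^3 + n^2*(-4*z - 11) + n*(7*z + 7)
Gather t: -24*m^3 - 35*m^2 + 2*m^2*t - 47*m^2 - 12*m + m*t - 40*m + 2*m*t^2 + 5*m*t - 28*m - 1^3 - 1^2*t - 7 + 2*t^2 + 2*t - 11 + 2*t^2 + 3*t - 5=-24*m^3 - 82*m^2 - 80*m + t^2*(2*m + 4) + t*(2*m^2 + 6*m + 4) - 24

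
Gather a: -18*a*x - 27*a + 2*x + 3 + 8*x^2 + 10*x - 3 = a*(-18*x - 27) + 8*x^2 + 12*x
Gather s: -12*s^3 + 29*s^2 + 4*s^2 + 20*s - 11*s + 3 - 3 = -12*s^3 + 33*s^2 + 9*s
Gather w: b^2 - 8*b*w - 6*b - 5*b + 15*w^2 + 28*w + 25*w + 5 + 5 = b^2 - 11*b + 15*w^2 + w*(53 - 8*b) + 10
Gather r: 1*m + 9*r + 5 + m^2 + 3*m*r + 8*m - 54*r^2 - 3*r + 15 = m^2 + 9*m - 54*r^2 + r*(3*m + 6) + 20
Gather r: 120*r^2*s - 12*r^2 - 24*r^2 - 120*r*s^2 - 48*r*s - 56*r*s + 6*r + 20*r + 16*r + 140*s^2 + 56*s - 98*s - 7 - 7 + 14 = r^2*(120*s - 36) + r*(-120*s^2 - 104*s + 42) + 140*s^2 - 42*s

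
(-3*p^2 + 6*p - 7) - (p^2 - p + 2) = -4*p^2 + 7*p - 9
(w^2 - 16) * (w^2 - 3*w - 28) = w^4 - 3*w^3 - 44*w^2 + 48*w + 448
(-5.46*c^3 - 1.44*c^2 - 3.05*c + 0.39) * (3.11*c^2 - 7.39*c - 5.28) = -16.9806*c^5 + 35.871*c^4 + 29.9849*c^3 + 31.3556*c^2 + 13.2219*c - 2.0592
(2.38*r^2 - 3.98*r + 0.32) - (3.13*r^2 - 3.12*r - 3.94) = -0.75*r^2 - 0.86*r + 4.26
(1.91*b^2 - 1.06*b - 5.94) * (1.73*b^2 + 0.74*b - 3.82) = 3.3043*b^4 - 0.4204*b^3 - 18.3568*b^2 - 0.3464*b + 22.6908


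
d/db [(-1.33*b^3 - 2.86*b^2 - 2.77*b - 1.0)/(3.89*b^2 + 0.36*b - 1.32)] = (-5.1737*b^4 - 0.957599999999999*b^3 + 15.0125*b^2 + 15.3304*b + 4.0164)/(15.1321*b^4 + 2.8008*b^3 - 10.14*b^2 - 0.9504*b + 1.7424)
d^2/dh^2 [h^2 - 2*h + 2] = 2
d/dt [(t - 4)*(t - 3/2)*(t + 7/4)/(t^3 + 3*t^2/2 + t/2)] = 3*(28*t^4 + 44*t^3 - 149*t^2 - 168*t - 28)/(4*t^2*(4*t^4 + 12*t^3 + 13*t^2 + 6*t + 1))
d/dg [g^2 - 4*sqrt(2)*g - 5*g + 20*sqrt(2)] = 2*g - 4*sqrt(2) - 5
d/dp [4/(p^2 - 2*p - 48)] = 8*(1 - p)/(-p^2 + 2*p + 48)^2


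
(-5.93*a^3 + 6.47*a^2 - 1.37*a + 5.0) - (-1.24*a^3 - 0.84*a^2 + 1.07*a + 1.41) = -4.69*a^3 + 7.31*a^2 - 2.44*a + 3.59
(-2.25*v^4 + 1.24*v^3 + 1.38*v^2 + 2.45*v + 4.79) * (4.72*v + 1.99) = -10.62*v^5 + 1.3753*v^4 + 8.9812*v^3 + 14.3102*v^2 + 27.4843*v + 9.5321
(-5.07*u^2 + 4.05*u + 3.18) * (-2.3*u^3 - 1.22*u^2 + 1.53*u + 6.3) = 11.661*u^5 - 3.1296*u^4 - 20.0121*u^3 - 29.6241*u^2 + 30.3804*u + 20.034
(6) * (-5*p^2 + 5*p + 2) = -30*p^2 + 30*p + 12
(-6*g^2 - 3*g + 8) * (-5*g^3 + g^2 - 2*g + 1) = 30*g^5 + 9*g^4 - 31*g^3 + 8*g^2 - 19*g + 8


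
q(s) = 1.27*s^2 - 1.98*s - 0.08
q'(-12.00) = -32.46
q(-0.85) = 2.52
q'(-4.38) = -13.11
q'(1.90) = 2.85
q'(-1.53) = -5.87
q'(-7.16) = -20.17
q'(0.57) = -0.53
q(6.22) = 36.74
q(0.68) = -0.84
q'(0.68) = -0.25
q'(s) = 2.54*s - 1.98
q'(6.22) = 13.82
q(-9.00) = 120.61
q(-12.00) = 206.56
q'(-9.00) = -24.84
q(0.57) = -0.80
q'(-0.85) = -4.14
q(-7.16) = 79.20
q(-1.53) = 5.92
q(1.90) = 0.74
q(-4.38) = 32.96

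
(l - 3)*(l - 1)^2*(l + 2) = l^4 - 3*l^3 - 3*l^2 + 11*l - 6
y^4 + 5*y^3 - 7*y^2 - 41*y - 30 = (y - 3)*(y + 1)*(y + 2)*(y + 5)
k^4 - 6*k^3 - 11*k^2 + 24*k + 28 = (k - 7)*(k - 2)*(k + 1)*(k + 2)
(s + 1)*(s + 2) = s^2 + 3*s + 2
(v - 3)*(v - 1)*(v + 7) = v^3 + 3*v^2 - 25*v + 21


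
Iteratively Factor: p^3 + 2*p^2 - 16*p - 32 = (p + 4)*(p^2 - 2*p - 8) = (p + 2)*(p + 4)*(p - 4)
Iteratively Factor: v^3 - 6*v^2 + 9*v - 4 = (v - 1)*(v^2 - 5*v + 4) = (v - 1)^2*(v - 4)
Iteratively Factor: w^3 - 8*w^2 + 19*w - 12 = (w - 1)*(w^2 - 7*w + 12) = (w - 3)*(w - 1)*(w - 4)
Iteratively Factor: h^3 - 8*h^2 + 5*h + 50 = (h - 5)*(h^2 - 3*h - 10) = (h - 5)^2*(h + 2)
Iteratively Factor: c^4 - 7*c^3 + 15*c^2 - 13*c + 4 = (c - 1)*(c^3 - 6*c^2 + 9*c - 4) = (c - 4)*(c - 1)*(c^2 - 2*c + 1) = (c - 4)*(c - 1)^2*(c - 1)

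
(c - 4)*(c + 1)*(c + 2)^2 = c^4 + c^3 - 12*c^2 - 28*c - 16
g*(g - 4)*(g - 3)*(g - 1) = g^4 - 8*g^3 + 19*g^2 - 12*g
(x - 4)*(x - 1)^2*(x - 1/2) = x^4 - 13*x^3/2 + 12*x^2 - 17*x/2 + 2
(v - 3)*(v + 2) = v^2 - v - 6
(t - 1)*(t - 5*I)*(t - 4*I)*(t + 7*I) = t^4 - t^3 - 2*I*t^3 + 43*t^2 + 2*I*t^2 - 43*t - 140*I*t + 140*I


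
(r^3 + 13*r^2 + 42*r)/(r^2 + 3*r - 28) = r*(r + 6)/(r - 4)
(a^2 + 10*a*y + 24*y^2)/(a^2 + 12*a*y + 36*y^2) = (a + 4*y)/(a + 6*y)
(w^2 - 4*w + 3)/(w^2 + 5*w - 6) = (w - 3)/(w + 6)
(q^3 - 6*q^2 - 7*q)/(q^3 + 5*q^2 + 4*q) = (q - 7)/(q + 4)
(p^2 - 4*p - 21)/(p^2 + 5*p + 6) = (p - 7)/(p + 2)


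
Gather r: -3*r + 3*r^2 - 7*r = 3*r^2 - 10*r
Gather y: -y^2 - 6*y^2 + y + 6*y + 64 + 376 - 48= -7*y^2 + 7*y + 392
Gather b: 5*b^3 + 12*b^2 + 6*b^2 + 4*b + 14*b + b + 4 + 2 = 5*b^3 + 18*b^2 + 19*b + 6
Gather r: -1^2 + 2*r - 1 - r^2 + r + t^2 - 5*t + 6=-r^2 + 3*r + t^2 - 5*t + 4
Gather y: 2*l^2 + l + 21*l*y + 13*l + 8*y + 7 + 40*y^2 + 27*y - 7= 2*l^2 + 14*l + 40*y^2 + y*(21*l + 35)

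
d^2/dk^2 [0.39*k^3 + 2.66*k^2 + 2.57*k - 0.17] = 2.34*k + 5.32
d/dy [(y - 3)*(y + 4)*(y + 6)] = 3*y^2 + 14*y - 6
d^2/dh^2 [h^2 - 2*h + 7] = 2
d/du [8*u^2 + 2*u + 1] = 16*u + 2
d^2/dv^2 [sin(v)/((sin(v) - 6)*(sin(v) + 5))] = (-sin(v)^5 - sin(v)^4 - 178*sin(v)^3 + 30*sin(v)^2 - 720*sin(v) - 60)/((sin(v) - 6)^3*(sin(v) + 5)^3)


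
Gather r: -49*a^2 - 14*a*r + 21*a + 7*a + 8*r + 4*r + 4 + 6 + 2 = -49*a^2 + 28*a + r*(12 - 14*a) + 12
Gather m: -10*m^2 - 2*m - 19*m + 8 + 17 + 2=-10*m^2 - 21*m + 27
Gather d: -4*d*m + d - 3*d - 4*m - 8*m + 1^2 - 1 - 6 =d*(-4*m - 2) - 12*m - 6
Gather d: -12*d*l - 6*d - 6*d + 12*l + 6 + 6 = d*(-12*l - 12) + 12*l + 12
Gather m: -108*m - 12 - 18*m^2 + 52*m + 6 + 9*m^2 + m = -9*m^2 - 55*m - 6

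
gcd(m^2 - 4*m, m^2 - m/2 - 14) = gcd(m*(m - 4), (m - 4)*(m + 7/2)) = m - 4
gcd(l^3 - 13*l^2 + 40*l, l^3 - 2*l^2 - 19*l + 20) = l - 5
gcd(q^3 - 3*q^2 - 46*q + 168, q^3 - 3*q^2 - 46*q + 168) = q^3 - 3*q^2 - 46*q + 168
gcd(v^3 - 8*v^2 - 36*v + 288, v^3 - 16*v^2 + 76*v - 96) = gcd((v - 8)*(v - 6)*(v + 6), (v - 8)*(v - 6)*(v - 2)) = v^2 - 14*v + 48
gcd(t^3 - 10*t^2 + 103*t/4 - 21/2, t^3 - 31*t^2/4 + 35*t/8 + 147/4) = t^2 - 19*t/2 + 21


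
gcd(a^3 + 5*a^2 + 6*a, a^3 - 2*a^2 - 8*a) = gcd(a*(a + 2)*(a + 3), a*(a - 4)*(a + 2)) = a^2 + 2*a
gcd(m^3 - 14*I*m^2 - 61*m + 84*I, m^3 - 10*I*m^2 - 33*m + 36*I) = m^2 - 7*I*m - 12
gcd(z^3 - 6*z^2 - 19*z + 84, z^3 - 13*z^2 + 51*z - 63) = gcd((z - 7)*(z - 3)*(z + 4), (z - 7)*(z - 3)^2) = z^2 - 10*z + 21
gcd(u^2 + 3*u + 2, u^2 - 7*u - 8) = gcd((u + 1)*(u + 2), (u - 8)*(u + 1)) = u + 1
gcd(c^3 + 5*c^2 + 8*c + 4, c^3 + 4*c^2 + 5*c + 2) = c^2 + 3*c + 2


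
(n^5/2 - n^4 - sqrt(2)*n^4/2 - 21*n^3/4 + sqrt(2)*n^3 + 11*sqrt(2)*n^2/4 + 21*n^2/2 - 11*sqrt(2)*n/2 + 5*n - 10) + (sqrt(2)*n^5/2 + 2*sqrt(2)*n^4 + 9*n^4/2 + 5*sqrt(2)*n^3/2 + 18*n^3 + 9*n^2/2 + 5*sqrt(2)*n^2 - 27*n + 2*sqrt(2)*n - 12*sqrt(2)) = n^5/2 + sqrt(2)*n^5/2 + 3*sqrt(2)*n^4/2 + 7*n^4/2 + 7*sqrt(2)*n^3/2 + 51*n^3/4 + 31*sqrt(2)*n^2/4 + 15*n^2 - 22*n - 7*sqrt(2)*n/2 - 12*sqrt(2) - 10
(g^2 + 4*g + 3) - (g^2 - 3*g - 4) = 7*g + 7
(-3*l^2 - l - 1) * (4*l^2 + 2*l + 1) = -12*l^4 - 10*l^3 - 9*l^2 - 3*l - 1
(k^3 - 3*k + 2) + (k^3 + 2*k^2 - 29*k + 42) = 2*k^3 + 2*k^2 - 32*k + 44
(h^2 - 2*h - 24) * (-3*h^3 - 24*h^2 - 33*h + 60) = -3*h^5 - 18*h^4 + 87*h^3 + 702*h^2 + 672*h - 1440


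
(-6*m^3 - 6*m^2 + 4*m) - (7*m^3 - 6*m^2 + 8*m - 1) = -13*m^3 - 4*m + 1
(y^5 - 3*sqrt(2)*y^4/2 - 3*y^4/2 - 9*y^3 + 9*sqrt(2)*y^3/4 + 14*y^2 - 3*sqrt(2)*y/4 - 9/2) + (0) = y^5 - 3*sqrt(2)*y^4/2 - 3*y^4/2 - 9*y^3 + 9*sqrt(2)*y^3/4 + 14*y^2 - 3*sqrt(2)*y/4 - 9/2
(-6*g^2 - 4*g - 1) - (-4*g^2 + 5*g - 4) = -2*g^2 - 9*g + 3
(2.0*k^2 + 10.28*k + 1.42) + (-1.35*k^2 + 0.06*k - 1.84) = 0.65*k^2 + 10.34*k - 0.42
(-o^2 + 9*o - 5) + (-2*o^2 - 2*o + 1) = -3*o^2 + 7*o - 4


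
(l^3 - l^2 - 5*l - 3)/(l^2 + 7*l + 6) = (l^2 - 2*l - 3)/(l + 6)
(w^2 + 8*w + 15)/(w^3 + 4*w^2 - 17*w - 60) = 1/(w - 4)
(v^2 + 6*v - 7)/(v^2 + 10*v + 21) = (v - 1)/(v + 3)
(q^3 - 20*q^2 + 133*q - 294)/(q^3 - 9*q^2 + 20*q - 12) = (q^2 - 14*q + 49)/(q^2 - 3*q + 2)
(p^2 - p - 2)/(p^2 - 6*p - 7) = (p - 2)/(p - 7)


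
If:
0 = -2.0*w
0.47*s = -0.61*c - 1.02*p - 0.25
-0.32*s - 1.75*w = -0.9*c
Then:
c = 0.355555555555556*s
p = -0.673420479302832*s - 0.245098039215686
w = 0.00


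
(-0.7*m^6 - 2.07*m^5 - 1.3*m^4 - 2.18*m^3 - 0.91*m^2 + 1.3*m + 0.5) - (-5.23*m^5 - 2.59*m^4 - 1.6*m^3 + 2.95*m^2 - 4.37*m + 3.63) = -0.7*m^6 + 3.16*m^5 + 1.29*m^4 - 0.58*m^3 - 3.86*m^2 + 5.67*m - 3.13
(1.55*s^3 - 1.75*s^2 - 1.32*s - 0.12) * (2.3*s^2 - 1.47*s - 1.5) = 3.565*s^5 - 6.3035*s^4 - 2.7885*s^3 + 4.2894*s^2 + 2.1564*s + 0.18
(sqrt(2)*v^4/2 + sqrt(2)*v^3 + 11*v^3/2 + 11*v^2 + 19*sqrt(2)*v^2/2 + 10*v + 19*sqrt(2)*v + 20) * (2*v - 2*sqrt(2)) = sqrt(2)*v^5 + 2*sqrt(2)*v^4 + 9*v^4 + 8*sqrt(2)*v^3 + 18*v^3 - 18*v^2 + 16*sqrt(2)*v^2 - 36*v - 20*sqrt(2)*v - 40*sqrt(2)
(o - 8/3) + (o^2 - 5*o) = o^2 - 4*o - 8/3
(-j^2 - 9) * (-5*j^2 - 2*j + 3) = 5*j^4 + 2*j^3 + 42*j^2 + 18*j - 27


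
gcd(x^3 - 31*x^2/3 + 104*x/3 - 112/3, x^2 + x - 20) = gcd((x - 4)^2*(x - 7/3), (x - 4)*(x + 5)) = x - 4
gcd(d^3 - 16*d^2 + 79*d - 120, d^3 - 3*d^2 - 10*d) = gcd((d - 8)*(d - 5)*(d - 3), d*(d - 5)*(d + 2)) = d - 5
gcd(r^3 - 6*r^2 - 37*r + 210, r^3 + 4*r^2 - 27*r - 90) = r^2 + r - 30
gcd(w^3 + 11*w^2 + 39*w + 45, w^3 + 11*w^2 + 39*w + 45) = w^3 + 11*w^2 + 39*w + 45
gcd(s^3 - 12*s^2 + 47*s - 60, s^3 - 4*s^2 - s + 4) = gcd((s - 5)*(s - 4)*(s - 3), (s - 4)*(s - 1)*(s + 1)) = s - 4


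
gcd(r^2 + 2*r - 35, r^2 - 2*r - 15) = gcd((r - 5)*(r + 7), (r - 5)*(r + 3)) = r - 5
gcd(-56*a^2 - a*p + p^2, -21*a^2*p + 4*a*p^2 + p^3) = 7*a + p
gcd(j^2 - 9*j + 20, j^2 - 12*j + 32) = j - 4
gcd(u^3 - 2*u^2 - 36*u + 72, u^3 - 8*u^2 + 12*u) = u^2 - 8*u + 12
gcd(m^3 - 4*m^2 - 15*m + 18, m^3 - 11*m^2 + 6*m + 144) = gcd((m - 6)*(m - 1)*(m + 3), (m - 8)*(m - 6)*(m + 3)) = m^2 - 3*m - 18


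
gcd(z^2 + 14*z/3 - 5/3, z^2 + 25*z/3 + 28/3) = 1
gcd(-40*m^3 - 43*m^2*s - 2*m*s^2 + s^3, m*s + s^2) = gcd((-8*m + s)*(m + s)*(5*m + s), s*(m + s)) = m + s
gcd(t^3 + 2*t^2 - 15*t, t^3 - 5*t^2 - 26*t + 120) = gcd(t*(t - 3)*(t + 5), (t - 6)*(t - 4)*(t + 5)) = t + 5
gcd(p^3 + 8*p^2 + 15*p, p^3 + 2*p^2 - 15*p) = p^2 + 5*p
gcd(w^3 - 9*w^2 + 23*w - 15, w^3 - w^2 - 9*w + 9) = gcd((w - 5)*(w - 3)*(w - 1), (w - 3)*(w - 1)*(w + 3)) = w^2 - 4*w + 3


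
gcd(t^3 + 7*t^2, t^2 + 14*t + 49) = t + 7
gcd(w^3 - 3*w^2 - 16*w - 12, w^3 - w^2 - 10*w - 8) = w^2 + 3*w + 2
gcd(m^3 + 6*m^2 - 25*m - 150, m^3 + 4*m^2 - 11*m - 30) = m + 5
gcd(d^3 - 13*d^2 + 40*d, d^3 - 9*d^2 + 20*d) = d^2 - 5*d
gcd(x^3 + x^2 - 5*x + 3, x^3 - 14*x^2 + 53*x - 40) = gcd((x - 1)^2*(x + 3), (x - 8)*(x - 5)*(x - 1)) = x - 1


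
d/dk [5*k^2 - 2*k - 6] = 10*k - 2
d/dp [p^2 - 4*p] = 2*p - 4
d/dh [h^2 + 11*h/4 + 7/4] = 2*h + 11/4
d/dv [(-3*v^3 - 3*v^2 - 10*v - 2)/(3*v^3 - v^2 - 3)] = (12*v^4 + 60*v^3 + 35*v^2 + 14*v + 30)/(9*v^6 - 6*v^5 + v^4 - 18*v^3 + 6*v^2 + 9)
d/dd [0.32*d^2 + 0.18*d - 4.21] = 0.64*d + 0.18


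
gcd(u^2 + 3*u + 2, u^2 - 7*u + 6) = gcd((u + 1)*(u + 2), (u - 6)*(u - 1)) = 1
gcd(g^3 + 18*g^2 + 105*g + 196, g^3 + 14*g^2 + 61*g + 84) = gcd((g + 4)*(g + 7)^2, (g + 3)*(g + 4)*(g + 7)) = g^2 + 11*g + 28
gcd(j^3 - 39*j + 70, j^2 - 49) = j + 7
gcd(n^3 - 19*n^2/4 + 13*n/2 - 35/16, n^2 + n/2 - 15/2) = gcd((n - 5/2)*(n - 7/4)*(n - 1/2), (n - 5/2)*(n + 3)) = n - 5/2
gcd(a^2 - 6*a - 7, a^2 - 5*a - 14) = a - 7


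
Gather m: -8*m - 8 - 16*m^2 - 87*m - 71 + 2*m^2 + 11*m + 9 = -14*m^2 - 84*m - 70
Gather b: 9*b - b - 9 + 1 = 8*b - 8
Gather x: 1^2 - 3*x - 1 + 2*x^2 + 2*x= 2*x^2 - x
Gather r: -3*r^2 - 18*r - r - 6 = -3*r^2 - 19*r - 6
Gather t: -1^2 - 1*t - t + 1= -2*t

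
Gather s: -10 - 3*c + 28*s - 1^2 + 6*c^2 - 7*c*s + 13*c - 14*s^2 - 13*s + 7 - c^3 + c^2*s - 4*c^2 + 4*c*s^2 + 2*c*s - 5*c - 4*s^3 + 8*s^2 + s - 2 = -c^3 + 2*c^2 + 5*c - 4*s^3 + s^2*(4*c - 6) + s*(c^2 - 5*c + 16) - 6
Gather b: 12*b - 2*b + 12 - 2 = 10*b + 10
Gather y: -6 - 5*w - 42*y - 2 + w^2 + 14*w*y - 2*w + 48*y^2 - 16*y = w^2 - 7*w + 48*y^2 + y*(14*w - 58) - 8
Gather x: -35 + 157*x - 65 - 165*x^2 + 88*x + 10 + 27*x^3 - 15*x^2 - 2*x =27*x^3 - 180*x^2 + 243*x - 90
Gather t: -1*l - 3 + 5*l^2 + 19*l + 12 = 5*l^2 + 18*l + 9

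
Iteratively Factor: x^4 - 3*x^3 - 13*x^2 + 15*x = (x - 5)*(x^3 + 2*x^2 - 3*x) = (x - 5)*(x + 3)*(x^2 - x) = (x - 5)*(x - 1)*(x + 3)*(x)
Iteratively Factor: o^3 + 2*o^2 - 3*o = (o)*(o^2 + 2*o - 3) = o*(o - 1)*(o + 3)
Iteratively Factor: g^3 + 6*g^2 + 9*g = (g + 3)*(g^2 + 3*g) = g*(g + 3)*(g + 3)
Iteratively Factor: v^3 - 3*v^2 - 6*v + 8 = (v + 2)*(v^2 - 5*v + 4) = (v - 4)*(v + 2)*(v - 1)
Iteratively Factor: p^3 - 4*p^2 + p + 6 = (p - 2)*(p^2 - 2*p - 3) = (p - 3)*(p - 2)*(p + 1)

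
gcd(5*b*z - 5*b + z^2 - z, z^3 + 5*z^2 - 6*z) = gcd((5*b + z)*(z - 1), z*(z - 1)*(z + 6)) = z - 1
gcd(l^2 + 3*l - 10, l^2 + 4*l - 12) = l - 2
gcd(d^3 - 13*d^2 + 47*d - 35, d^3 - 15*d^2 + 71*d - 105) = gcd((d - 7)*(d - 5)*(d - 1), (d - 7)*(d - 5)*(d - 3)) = d^2 - 12*d + 35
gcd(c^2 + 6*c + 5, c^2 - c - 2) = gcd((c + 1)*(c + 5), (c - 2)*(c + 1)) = c + 1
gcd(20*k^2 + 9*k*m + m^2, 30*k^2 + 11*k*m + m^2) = 5*k + m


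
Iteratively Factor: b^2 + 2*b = (b + 2)*(b)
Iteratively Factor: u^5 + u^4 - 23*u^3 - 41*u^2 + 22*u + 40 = (u - 1)*(u^4 + 2*u^3 - 21*u^2 - 62*u - 40) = (u - 5)*(u - 1)*(u^3 + 7*u^2 + 14*u + 8) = (u - 5)*(u - 1)*(u + 4)*(u^2 + 3*u + 2) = (u - 5)*(u - 1)*(u + 1)*(u + 4)*(u + 2)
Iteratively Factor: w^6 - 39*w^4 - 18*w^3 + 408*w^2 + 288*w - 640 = (w - 5)*(w^5 + 5*w^4 - 14*w^3 - 88*w^2 - 32*w + 128) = (w - 5)*(w + 4)*(w^4 + w^3 - 18*w^2 - 16*w + 32) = (w - 5)*(w + 4)^2*(w^3 - 3*w^2 - 6*w + 8) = (w - 5)*(w - 4)*(w + 4)^2*(w^2 + w - 2) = (w - 5)*(w - 4)*(w + 2)*(w + 4)^2*(w - 1)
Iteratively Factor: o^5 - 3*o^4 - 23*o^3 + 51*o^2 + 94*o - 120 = (o - 3)*(o^4 - 23*o^2 - 18*o + 40) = (o - 5)*(o - 3)*(o^3 + 5*o^2 + 2*o - 8) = (o - 5)*(o - 3)*(o - 1)*(o^2 + 6*o + 8) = (o - 5)*(o - 3)*(o - 1)*(o + 2)*(o + 4)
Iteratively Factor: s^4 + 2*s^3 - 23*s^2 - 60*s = (s - 5)*(s^3 + 7*s^2 + 12*s) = s*(s - 5)*(s^2 + 7*s + 12) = s*(s - 5)*(s + 4)*(s + 3)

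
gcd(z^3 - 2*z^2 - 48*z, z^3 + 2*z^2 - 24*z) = z^2 + 6*z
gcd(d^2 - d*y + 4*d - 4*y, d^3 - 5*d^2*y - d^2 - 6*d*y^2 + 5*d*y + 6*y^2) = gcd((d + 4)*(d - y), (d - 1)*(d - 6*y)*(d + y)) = 1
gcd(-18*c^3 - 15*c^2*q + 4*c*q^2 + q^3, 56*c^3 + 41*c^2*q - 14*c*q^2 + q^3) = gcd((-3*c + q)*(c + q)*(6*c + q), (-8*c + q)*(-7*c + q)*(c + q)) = c + q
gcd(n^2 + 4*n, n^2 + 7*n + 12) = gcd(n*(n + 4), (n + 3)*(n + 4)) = n + 4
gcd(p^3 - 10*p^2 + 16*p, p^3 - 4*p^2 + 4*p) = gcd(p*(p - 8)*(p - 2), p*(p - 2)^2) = p^2 - 2*p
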